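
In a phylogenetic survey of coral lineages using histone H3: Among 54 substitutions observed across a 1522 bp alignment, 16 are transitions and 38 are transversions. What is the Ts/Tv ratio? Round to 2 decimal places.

0.42

R = 16/38 = 0.421052… ≈ 0.42 (to 2 d.p.).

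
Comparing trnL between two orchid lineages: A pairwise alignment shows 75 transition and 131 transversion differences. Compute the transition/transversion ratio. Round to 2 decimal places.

0.57

R = 75/131 = 0.572519… ≈ 0.57 (to 2 d.p.).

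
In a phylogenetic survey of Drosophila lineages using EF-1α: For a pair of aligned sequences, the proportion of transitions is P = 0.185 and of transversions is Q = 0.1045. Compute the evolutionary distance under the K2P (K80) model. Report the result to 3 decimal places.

Under the Kimura two-parameter model, d = −½ ln(1 − 2P − Q) − ¼ ln(1 − 2Q).
1 − 2P − Q = 0.5255, giving −½ ln(0.5255) = 0.321703.
1 − 2Q = 0.791, giving −¼ ln(0.791) = 0.058614.
d = 0.321703 + 0.058614 = 0.380317.

0.380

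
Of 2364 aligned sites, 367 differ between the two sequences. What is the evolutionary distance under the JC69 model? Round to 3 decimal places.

p = 367/2364 ≈ 0.155245.
d = −(3/4) ln(1 − 4p/3) = −0.75 ln(1 − 0.206993) = −0.75 ln(0.793007)
  = −0.75 × (-0.231923) = 0.173942 substitutions/site.

0.174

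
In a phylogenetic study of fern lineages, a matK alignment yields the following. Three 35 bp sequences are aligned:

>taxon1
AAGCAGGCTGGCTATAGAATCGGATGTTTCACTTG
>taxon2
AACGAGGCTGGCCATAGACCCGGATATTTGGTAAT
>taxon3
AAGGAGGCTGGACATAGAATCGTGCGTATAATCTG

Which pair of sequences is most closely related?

taxon1–taxon2: 12/35 differ, p = 0.343, d = 0.458.
taxon1–taxon3: 10/35 differ, p = 0.286, d = 0.360.
taxon2–taxon3: 14/35 differ, p = 0.400, d = 0.572.
The smallest distance is between taxon1 and taxon3.

taxon1 and taxon3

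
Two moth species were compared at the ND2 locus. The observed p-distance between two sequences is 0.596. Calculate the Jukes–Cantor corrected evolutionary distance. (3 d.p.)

d = −(3/4) ln(1 − 4p/3) = −0.75 ln(1 − 0.794667) = −0.75 ln(0.205333)
  = −0.75 × (-1.583122) = 1.187342 substitutions/site.

1.187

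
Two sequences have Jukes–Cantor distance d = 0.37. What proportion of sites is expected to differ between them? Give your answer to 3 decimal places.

0.292

p = (3/4)(1 − e^(−4d/3)) = 0.75 × (1 − e^(-0.493333)) = 0.75 × (1 − 0.610588) = 0.292059.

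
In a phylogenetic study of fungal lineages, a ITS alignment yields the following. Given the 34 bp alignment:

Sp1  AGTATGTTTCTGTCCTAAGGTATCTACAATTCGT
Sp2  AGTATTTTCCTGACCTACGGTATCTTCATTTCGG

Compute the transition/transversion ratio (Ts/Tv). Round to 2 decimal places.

Transitions are A↔G and C↔T; transversions are all other mismatches.
Transitions: 1. Transversions: 6.
R = 1/6 = 0.166666… ≈ 0.17 (to 2 d.p.).

0.17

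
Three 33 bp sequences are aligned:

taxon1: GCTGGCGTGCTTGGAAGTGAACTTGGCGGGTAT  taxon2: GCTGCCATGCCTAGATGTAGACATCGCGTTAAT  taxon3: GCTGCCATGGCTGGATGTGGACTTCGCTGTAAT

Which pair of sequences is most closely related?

taxon1–taxon2: 12/33 differ, p = 0.364, d = 0.497.
taxon1–taxon3: 10/33 differ, p = 0.303, d = 0.388.
taxon2–taxon3: 6/33 differ, p = 0.182, d = 0.208.
The smallest distance is between taxon2 and taxon3.

taxon2 and taxon3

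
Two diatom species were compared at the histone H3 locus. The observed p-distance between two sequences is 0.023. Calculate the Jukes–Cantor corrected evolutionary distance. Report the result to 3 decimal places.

d = −(3/4) ln(1 − 4p/3) = −0.75 ln(1 − 0.030667) = −0.75 ln(0.969333)
  = −0.75 × (-0.031147) = 0.023360 substitutions/site.

0.023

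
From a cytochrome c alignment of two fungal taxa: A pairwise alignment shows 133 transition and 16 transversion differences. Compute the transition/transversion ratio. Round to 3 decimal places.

8.313

R = 133/16 = 8.3125 ≈ 8.313 (to 3 d.p.).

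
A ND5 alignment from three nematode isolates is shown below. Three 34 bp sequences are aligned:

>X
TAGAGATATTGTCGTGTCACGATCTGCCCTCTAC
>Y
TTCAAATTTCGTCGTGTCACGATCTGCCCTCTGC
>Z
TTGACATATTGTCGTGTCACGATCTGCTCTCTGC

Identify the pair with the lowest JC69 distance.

X and Z

X–Y: 6/34 differ, p = 0.176, d = 0.201.
X–Z: 4/34 differ, p = 0.118, d = 0.128.
Y–Z: 5/34 differ, p = 0.147, d = 0.164.
The smallest distance is between X and Z.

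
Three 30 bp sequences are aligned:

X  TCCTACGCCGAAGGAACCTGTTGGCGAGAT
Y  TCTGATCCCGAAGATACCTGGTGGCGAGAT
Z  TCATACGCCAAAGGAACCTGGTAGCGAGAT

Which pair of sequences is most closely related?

X and Z

X–Y: 7/30 differ, p = 0.233, d = 0.280.
X–Z: 4/30 differ, p = 0.133, d = 0.147.
Y–Z: 8/30 differ, p = 0.267, d = 0.330.
The smallest distance is between X and Z.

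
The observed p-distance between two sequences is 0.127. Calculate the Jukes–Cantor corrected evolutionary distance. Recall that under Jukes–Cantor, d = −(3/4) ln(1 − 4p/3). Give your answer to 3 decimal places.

0.139

d = −(3/4) ln(1 − 4p/3) = −0.75 ln(1 − 0.169333) = −0.75 ln(0.830667)
  = −0.75 × (-0.185526) = 0.139145 substitutions/site.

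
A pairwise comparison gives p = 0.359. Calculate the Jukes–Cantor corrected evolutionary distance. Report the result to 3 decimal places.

d = −(3/4) ln(1 − 4p/3) = −0.75 ln(1 − 0.478667) = −0.75 ln(0.521333)
  = −0.75 × (-0.651366) = 0.488525 substitutions/site.

0.489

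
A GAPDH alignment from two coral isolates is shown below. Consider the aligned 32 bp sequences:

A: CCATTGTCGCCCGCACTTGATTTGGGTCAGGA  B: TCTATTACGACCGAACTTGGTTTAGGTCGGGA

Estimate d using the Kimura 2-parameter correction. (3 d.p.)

Of 32 sites, 4 differences are transitions and 6 are transversions, so P = 4/32 = 0.125 and Q = 6/32 = 0.1875.
Under the Kimura two-parameter model, d = −½ ln(1 − 2P − Q) − ¼ ln(1 − 2Q).
1 − 2P − Q = 0.5625, giving −½ ln(0.5625) = 0.287682.
1 − 2Q = 0.625, giving −¼ ln(0.625) = 0.117501.
d = 0.287682 + 0.117501 = 0.405183.

0.405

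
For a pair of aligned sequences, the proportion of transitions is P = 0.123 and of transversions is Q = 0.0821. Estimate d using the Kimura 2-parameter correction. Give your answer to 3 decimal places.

0.244

Under the Kimura two-parameter model, d = −½ ln(1 − 2P − Q) − ¼ ln(1 − 2Q).
1 − 2P − Q = 0.6719, giving −½ ln(0.6719) = 0.198823.
1 − 2Q = 0.8358, giving −¼ ln(0.8358) = 0.044841.
d = 0.198823 + 0.044841 = 0.243664.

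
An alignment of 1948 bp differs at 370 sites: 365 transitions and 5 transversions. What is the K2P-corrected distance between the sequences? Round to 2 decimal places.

P = 365/1948 ≈ 0.187372 and Q = 5/1948 ≈ 0.002567.
Under the Kimura two-parameter model, d = −½ ln(1 − 2P − Q) − ¼ ln(1 − 2Q).
1 − 2P − Q = 0.622689, giving −½ ln(0.622689) = 0.236854.
1 − 2Q = 0.994866, giving −¼ ln(0.994866) = 0.001287.
d = 0.236854 + 0.001287 = 0.238141.

0.24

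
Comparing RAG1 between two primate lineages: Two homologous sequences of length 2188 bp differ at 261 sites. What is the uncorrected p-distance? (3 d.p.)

p = 261/2188 = 0.119287… ≈ 0.119 (to 3 d.p.).

0.119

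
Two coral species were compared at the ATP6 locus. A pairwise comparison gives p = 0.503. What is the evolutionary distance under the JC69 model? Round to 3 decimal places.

0.833

d = −(3/4) ln(1 − 4p/3) = −0.75 ln(1 − 0.670667) = −0.75 ln(0.329333)
  = −0.75 × (-1.110686) = 0.833015 substitutions/site.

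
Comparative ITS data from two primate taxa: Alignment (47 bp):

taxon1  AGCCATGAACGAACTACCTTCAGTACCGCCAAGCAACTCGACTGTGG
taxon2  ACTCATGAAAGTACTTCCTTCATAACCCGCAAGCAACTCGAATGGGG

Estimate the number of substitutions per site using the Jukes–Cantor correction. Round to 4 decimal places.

The sequences differ at 11 of 47 sites, so p = 11/47 ≈ 0.234043.
d = −(3/4) ln(1 − 4p/3) = −0.75 ln(1 − 0.312057) = −0.75 ln(0.687943)
  = −0.75 × (-0.374049) = 0.280537 substitutions/site.

0.2805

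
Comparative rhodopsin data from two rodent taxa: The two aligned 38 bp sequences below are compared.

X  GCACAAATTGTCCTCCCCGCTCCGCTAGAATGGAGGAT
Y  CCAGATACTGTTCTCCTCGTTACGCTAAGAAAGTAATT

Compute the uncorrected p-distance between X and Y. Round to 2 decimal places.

0.42

The sequences differ at 16 of 38 positions.
p = 16/38 = 0.421052… ≈ 0.42 (to 2 d.p.).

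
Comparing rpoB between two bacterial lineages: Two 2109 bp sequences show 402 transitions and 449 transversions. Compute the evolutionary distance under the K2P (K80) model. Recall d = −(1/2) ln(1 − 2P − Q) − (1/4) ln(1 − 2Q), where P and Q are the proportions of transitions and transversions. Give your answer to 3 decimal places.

0.590

P = 402/2109 ≈ 0.190612 and Q = 449/2109 ≈ 0.212897.
Under the Kimura two-parameter model, d = −½ ln(1 − 2P − Q) − ¼ ln(1 − 2Q).
1 − 2P − Q = 0.405879, giving −½ ln(0.405879) = 0.450850.
1 − 2Q = 0.574206, giving −¼ ln(0.574206) = 0.138692.
d = 0.450850 + 0.138692 = 0.589542.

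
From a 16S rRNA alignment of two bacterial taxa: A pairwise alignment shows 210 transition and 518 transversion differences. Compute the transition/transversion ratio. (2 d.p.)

0.41

R = 210/518 = 0.405405… ≈ 0.41 (to 2 d.p.).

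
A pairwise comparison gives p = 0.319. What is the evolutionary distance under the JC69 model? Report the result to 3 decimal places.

0.415

d = −(3/4) ln(1 − 4p/3) = −0.75 ln(1 − 0.425333) = −0.75 ln(0.574667)
  = −0.75 × (-0.553965) = 0.415474 substitutions/site.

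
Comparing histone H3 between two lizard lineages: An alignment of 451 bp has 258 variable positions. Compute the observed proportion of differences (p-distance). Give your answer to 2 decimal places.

0.57

p = 258/451 = 0.572062… ≈ 0.57 (to 2 d.p.).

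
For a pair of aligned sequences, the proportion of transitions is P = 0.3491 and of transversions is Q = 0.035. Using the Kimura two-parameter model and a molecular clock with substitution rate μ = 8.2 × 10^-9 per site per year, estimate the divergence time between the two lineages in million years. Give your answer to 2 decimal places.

41.39

Under the Kimura two-parameter model, d = −½ ln(1 − 2P − Q) − ¼ ln(1 − 2Q).
1 − 2P − Q = 0.2668, giving −½ ln(0.2668) = 0.660628.
1 − 2Q = 0.93, giving −¼ ln(0.93) = 0.018143.
d = 0.660628 + 0.018143 = 0.678771.
Under a molecular clock d = 2μt, so t = d/(2μ) = 0.678771 / (2 × 8.2 × 10^-9) = 41.39 million years.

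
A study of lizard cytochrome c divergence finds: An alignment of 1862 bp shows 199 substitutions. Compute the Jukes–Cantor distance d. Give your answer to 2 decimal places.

p = 199/1862 ≈ 0.106874.
d = −(3/4) ln(1 − 4p/3) = −0.75 ln(1 − 0.142499) = −0.75 ln(0.857501)
  = −0.75 × (-0.153733) = 0.115300 substitutions/site.

0.12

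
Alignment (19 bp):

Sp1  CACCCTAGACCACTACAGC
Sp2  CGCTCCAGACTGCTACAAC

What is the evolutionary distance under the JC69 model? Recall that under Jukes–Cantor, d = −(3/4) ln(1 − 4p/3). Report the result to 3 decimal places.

The sequences differ at 6 of 19 sites (2, 4, 6, 11, 12, 18), so p = 6/19 ≈ 0.315789.
d = −(3/4) ln(1 − 4p/3) = −0.75 ln(1 − 0.421052) = −0.75 ln(0.578948)
  = −0.75 × (-0.546543) = 0.409907 substitutions/site.

0.410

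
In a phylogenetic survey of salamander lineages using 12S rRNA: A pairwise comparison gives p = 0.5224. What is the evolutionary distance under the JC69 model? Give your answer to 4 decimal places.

d = −(3/4) ln(1 − 4p/3) = −0.75 ln(1 − 0.696533) = −0.75 ln(0.303467)
  = −0.75 × (-1.192482) = 0.894362 substitutions/site.

0.8944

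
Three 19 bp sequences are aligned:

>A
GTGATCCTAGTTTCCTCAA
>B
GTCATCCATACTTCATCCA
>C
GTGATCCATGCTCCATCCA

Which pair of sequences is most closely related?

A–B: 7/19 differ, p = 0.368, d = 0.507.
A–C: 6/19 differ, p = 0.316, d = 0.410.
B–C: 3/19 differ, p = 0.158, d = 0.177.
The smallest distance is between B and C.

B and C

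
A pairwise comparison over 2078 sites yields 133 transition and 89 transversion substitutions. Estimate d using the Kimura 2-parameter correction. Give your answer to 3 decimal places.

0.116

P = 133/2078 ≈ 0.064004 and Q = 89/2078 ≈ 0.04283.
Under the Kimura two-parameter model, d = −½ ln(1 − 2P − Q) − ¼ ln(1 − 2Q).
1 − 2P − Q = 0.829162, giving −½ ln(0.829162) = 0.093670.
1 − 2Q = 0.91434, giving −¼ ln(0.91434) = 0.022388.
d = 0.093670 + 0.022388 = 0.116058.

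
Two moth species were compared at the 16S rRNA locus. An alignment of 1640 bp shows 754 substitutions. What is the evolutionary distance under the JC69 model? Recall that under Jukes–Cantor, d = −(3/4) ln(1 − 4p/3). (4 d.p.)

0.7120

p = 754/1640 ≈ 0.459756.
d = −(3/4) ln(1 − 4p/3) = −0.75 ln(1 − 0.613008) = −0.75 ln(0.386992)
  = −0.75 × (-0.949351) = 0.712013 substitutions/site.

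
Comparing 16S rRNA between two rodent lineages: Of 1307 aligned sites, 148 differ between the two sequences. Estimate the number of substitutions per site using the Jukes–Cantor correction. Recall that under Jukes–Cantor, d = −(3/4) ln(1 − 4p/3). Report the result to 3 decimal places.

0.123

p = 148/1307 ≈ 0.113236.
d = −(3/4) ln(1 − 4p/3) = −0.75 ln(1 − 0.150981) = −0.75 ln(0.849019)
  = −0.75 × (-0.163674) = 0.122756 substitutions/site.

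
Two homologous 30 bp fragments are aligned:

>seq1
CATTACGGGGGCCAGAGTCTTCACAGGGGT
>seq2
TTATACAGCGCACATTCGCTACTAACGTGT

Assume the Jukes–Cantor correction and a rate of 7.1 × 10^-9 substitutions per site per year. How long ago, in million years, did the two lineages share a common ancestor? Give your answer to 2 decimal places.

The sequences differ at 16 of 30 sites, so p = 16/30 ≈ 0.533333.
d = −(3/4) ln(1 − 4p/3) = −0.75 ln(1 − 0.711111) = −0.75 ln(0.288889)
  = −0.75 × (-1.241713) = 0.931285 substitutions/site.
Under a molecular clock d = 2μt, so t = d/(2μ) = 0.931285 / (2 × 7.1 × 10^-9) = 65.58 million years.

65.58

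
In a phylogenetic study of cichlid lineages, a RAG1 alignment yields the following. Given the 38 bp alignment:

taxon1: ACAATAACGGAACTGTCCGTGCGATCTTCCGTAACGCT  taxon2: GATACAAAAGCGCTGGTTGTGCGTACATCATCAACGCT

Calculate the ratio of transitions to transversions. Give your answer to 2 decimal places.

Transitions are A↔G and C↔T; transversions are all other mismatches.
Transitions: 7. Transversions: 10.
R = 7/10 = 0.70.

0.70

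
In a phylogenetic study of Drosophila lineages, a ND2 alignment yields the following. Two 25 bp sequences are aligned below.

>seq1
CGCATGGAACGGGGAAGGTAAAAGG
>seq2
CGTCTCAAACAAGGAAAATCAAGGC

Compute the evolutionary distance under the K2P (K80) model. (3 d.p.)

Of 25 sites, 7 differences are transitions and 4 are transversions, so P = 7/25 = 0.28 and Q = 4/25 = 0.16.
Under the Kimura two-parameter model, d = −½ ln(1 − 2P − Q) − ¼ ln(1 − 2Q).
1 − 2P − Q = 0.28, giving −½ ln(0.28) = 0.636483.
1 − 2Q = 0.68, giving −¼ ln(0.68) = 0.096416.
d = 0.636483 + 0.096416 = 0.732899.

0.733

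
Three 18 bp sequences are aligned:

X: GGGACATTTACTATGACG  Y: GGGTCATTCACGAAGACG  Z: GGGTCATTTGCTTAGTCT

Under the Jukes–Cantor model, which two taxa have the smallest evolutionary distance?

X and Y

X–Y: 4/18 differ, p = 0.222, d = 0.264.
X–Z: 6/18 differ, p = 0.333, d = 0.441.
Y–Z: 6/18 differ, p = 0.333, d = 0.441.
The smallest distance is between X and Y.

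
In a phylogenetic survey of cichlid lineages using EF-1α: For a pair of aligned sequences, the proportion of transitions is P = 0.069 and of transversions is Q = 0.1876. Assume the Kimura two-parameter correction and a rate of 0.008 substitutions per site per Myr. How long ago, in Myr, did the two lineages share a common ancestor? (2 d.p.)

19.66

Under the Kimura two-parameter model, d = −½ ln(1 − 2P − Q) − ¼ ln(1 − 2Q).
1 − 2P − Q = 0.6744, giving −½ ln(0.6744) = 0.196966.
1 − 2Q = 0.6248, giving −¼ ln(0.6248) = 0.117581.
d = 0.196966 + 0.117581 = 0.314547.
Under a molecular clock d = 2μt, so t = d/(2μ) = 0.314547 / (2 × 0.008) = 19.66 Myr.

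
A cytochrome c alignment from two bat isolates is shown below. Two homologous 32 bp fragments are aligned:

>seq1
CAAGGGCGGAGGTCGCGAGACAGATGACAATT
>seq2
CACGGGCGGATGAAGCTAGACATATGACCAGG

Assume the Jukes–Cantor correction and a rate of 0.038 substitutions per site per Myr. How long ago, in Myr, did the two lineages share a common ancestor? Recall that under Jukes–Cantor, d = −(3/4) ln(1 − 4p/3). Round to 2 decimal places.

4.64

The sequences differ at 9 of 32 sites (3, 11, 13, 14, 17, 23, 29, 31, 32), so p = 9/32 = 0.28125.
d = −(3/4) ln(1 − 4p/3) = −0.75 ln(1 − 0.375) = −0.75 ln(0.625)
  = −0.75 × (-0.470004) = 0.352503 substitutions/site.
Under a molecular clock d = 2μt, so t = d/(2μ) = 0.352503 / (2 × 0.038) = 4.64 Myr.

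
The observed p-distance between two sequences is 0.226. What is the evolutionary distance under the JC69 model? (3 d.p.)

0.269

d = −(3/4) ln(1 − 4p/3) = −0.75 ln(1 − 0.301333) = −0.75 ln(0.698667)
  = −0.75 × (-0.358581) = 0.268936 substitutions/site.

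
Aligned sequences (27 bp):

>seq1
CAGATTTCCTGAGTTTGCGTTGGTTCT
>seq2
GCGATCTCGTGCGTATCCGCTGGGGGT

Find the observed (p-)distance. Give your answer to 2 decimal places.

The sequences differ at 11 of 27 positions.
p = 11/27 = 0.407407… ≈ 0.41 (to 2 d.p.).

0.41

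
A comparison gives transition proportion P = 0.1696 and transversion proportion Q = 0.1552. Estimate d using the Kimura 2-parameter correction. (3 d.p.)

0.434

Under the Kimura two-parameter model, d = −½ ln(1 − 2P − Q) − ¼ ln(1 − 2Q).
1 − 2P − Q = 0.5056, giving −½ ln(0.5056) = 0.341005.
1 − 2Q = 0.6896, giving −¼ ln(0.6896) = 0.092911.
d = 0.341005 + 0.092911 = 0.433916.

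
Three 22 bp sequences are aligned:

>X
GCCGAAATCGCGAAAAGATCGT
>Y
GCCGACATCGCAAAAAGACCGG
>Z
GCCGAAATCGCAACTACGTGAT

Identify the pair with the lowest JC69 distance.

X–Y: 4/22 differ, p = 0.182, d = 0.208.
X–Z: 7/22 differ, p = 0.318, d = 0.414.
Y–Z: 9/22 differ, p = 0.409, d = 0.591.
The smallest distance is between X and Y.

X and Y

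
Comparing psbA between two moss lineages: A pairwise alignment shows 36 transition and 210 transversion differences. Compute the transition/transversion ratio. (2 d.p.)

0.17

R = 36/210 = 0.171428… ≈ 0.17 (to 2 d.p.).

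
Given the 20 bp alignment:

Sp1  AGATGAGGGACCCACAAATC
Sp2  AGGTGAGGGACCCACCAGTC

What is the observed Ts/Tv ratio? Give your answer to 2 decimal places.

2.00

Transitions are A↔G and C↔T; transversions are all other mismatches.
Transitions: 2. Transversions: 1.
R = 2/1 = 2.00.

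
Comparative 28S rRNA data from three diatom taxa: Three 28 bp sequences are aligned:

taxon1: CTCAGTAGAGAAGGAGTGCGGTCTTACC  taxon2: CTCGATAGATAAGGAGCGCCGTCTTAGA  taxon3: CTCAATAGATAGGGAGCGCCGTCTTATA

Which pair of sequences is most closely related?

taxon2 and taxon3

taxon1–taxon2: 7/28 differ, p = 0.250, d = 0.304.
taxon1–taxon3: 7/28 differ, p = 0.250, d = 0.304.
taxon2–taxon3: 3/28 differ, p = 0.107, d = 0.116.
The smallest distance is between taxon2 and taxon3.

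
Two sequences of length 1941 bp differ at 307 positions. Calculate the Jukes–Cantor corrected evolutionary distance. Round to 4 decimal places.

p = 307/1941 ≈ 0.158166.
d = −(3/4) ln(1 − 4p/3) = −0.75 ln(1 − 0.210888) = −0.75 ln(0.789112)
  = −0.75 × (-0.236847) = 0.177635 substitutions/site.

0.1776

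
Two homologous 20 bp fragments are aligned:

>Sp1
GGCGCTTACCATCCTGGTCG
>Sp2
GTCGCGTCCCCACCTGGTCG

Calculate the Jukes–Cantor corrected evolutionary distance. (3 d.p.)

The sequences differ at 5 of 20 sites (2, 6, 8, 11, 12), so p = 5/20 = 0.25.
d = −(3/4) ln(1 − 4p/3) = −0.75 ln(1 − 0.333333) = −0.75 ln(0.666667)
  = −0.75 × (-0.405465) = 0.304099 substitutions/site.

0.304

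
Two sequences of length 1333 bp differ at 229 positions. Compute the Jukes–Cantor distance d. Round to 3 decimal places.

p = 229/1333 ≈ 0.171793.
d = −(3/4) ln(1 − 4p/3) = −0.75 ln(1 − 0.229057) = −0.75 ln(0.770943)
  = −0.75 × (-0.260141) = 0.195106 substitutions/site.

0.195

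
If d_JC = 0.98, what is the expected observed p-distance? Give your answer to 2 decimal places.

p = (3/4)(1 − e^(−4d/3)) = 0.75 × (1 − e^(-1.306667)) = 0.75 × (1 − 0.270721) = 0.546959.

0.55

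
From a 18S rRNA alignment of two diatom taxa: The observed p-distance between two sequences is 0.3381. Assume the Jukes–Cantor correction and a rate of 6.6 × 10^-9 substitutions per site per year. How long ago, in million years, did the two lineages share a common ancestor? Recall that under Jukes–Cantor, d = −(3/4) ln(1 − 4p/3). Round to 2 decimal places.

34.05

d = −(3/4) ln(1 − 4p/3) = −0.75 ln(1 − 0.4508) = −0.75 ln(0.5492)
  = −0.75 × (-0.599293) = 0.449470 substitutions/site.
Under a molecular clock d = 2μt, so t = d/(2μ) = 0.449470 / (2 × 6.6 × 10^-9) = 34.05 million years.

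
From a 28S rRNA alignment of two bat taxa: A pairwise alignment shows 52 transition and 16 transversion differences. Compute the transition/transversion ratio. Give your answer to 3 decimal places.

3.250

R = 52/16 = 3.250.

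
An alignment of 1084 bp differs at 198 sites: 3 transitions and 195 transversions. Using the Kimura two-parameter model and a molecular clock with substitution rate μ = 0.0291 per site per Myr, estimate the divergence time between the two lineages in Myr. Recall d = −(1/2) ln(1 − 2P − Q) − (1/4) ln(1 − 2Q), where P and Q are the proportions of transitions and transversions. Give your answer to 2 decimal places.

3.68

P = 3/1084 ≈ 0.002768 and Q = 195/1084 ≈ 0.179889.
Under the Kimura two-parameter model, d = −½ ln(1 − 2P − Q) − ¼ ln(1 − 2Q).
1 − 2P − Q = 0.814575, giving −½ ln(0.814575) = 0.102544.
1 − 2Q = 0.640222, giving −¼ ln(0.640222) = 0.111485.
d = 0.102544 + 0.111485 = 0.214029.
Under a molecular clock d = 2μt, so t = d/(2μ) = 0.214029 / (2 × 0.0291) = 3.68 Myr.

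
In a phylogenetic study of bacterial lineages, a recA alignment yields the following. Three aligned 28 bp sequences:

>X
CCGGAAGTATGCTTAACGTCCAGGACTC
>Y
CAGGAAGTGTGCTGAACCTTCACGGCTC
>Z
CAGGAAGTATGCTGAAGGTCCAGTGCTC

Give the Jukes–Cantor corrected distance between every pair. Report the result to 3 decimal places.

d(X,Y) = 0.304, d(X,Z) = 0.204, d(Y,Z) = 0.252

X–Y: 7/28 sites differ → p = 0.25, d = −0.75 ln(1 − 0.333333) = 0.304098 ≈ 0.304.
X–Z: 5/28 sites differ → p ≈ 0.178571, d = −0.75 ln(1 − 0.238095) = 0.203950 ≈ 0.204.
Y–Z: 6/28 sites differ → p ≈ 0.214286, d = −0.75 ln(1 − 0.285715) = 0.252355 ≈ 0.252.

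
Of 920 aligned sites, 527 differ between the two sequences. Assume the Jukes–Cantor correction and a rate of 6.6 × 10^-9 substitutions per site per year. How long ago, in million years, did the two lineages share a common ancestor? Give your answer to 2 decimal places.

81.99

p = 527/920 ≈ 0.572826.
d = −(3/4) ln(1 − 4p/3) = −0.75 ln(1 − 0.763768) = −0.75 ln(0.236232)
  = −0.75 × (-1.442941) = 1.082206 substitutions/site.
Under a molecular clock d = 2μt, so t = d/(2μ) = 1.082206 / (2 × 6.6 × 10^-9) = 81.99 million years.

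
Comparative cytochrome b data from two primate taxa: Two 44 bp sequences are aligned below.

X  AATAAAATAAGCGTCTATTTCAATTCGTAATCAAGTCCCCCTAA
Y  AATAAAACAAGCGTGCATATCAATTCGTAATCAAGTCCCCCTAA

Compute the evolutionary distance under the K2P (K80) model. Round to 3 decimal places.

0.097

Of 44 sites, 2 differences are transitions and 2 are transversions, so P = 2/44 ≈ 0.045455 and Q = 2/44 ≈ 0.045455.
Under the Kimura two-parameter model, d = −½ ln(1 − 2P − Q) − ¼ ln(1 − 2Q).
1 − 2P − Q = 0.863635, giving −½ ln(0.863635) = 0.073303.
1 − 2Q = 0.90909, giving −¼ ln(0.90909) = 0.023828.
d = 0.073303 + 0.023828 = 0.097131.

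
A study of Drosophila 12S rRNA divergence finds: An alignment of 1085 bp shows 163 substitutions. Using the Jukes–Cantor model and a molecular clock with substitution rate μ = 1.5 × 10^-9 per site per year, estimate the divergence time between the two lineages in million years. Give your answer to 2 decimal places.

55.88

p = 163/1085 ≈ 0.15023.
d = −(3/4) ln(1 − 4p/3) = −0.75 ln(1 − 0.200307) = −0.75 ln(0.799693)
  = −0.75 × (-0.223527) = 0.167645 substitutions/site.
Under a molecular clock d = 2μt, so t = d/(2μ) = 0.167645 / (2 × 1.5 × 10^-9) = 55.88 million years.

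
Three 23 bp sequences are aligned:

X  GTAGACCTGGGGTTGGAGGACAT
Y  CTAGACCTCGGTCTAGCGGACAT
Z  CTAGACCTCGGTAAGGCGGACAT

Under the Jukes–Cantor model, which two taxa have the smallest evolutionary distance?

Y and Z

X–Y: 6/23 differ, p = 0.261, d = 0.321.
X–Z: 6/23 differ, p = 0.261, d = 0.321.
Y–Z: 3/23 differ, p = 0.130, d = 0.143.
The smallest distance is between Y and Z.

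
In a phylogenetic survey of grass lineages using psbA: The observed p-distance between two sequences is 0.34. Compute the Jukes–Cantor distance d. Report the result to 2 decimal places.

0.45

d = −(3/4) ln(1 − 4p/3) = −0.75 ln(1 − 0.453333) = −0.75 ln(0.546667)
  = −0.75 × (-0.603915) = 0.452936 substitutions/site.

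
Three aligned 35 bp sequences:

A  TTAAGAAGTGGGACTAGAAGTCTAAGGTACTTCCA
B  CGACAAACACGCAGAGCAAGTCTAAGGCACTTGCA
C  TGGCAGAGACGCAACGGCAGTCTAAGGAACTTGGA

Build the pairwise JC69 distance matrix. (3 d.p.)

A–B: 14/35 sites differ → p = 0.4, d = −0.75 ln(1 − 0.533333) = 0.571605 ≈ 0.572.
A–C: 15/35 sites differ → p ≈ 0.428571, d = −0.75 ln(1 − 0.571428) = 0.635472 ≈ 0.635.
B–C: 10/35 sites differ → p ≈ 0.285714, d = −0.75 ln(1 − 0.380952) = 0.359679 ≈ 0.360.

d(A,B) = 0.572, d(A,C) = 0.635, d(B,C) = 0.360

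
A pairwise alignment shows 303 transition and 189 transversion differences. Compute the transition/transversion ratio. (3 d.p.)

R = 303/189 = 1.603174… ≈ 1.603 (to 3 d.p.).

1.603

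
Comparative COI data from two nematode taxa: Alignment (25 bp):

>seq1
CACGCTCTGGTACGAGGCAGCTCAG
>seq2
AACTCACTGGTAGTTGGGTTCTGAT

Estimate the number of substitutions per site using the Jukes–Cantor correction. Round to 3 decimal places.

0.663

The sequences differ at 11 of 25 sites, so p = 11/25 = 0.44.
d = −(3/4) ln(1 − 4p/3) = −0.75 ln(1 − 0.586667) = −0.75 ln(0.413333)
  = −0.75 × (-0.883502) = 0.662627 substitutions/site.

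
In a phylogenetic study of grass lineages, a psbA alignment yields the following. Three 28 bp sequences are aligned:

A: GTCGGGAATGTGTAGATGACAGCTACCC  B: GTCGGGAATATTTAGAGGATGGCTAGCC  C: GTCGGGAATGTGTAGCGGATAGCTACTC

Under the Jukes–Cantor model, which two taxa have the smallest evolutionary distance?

A and C

A–B: 6/28 differ, p = 0.214, d = 0.252.
A–C: 4/28 differ, p = 0.143, d = 0.158.
B–C: 6/28 differ, p = 0.214, d = 0.252.
The smallest distance is between A and C.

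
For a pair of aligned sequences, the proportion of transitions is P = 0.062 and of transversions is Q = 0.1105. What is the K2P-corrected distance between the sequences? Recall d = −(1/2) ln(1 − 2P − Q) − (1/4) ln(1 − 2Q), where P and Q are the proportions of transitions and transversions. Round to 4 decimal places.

0.1960

Under the Kimura two-parameter model, d = −½ ln(1 − 2P − Q) − ¼ ln(1 − 2Q).
1 − 2P − Q = 0.7655, giving −½ ln(0.7655) = 0.133613.
1 − 2Q = 0.779, giving −¼ ln(0.779) = 0.062436.
d = 0.133613 + 0.062436 = 0.196049.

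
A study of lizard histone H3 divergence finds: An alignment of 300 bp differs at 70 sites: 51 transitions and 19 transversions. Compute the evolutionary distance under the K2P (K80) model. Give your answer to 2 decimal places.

0.29

P = 51/300 = 0.17 and Q = 19/300 ≈ 0.063333.
Under the Kimura two-parameter model, d = −½ ln(1 − 2P − Q) − ¼ ln(1 − 2Q).
1 − 2P − Q = 0.596667, giving −½ ln(0.596667) = 0.258198.
1 − 2Q = 0.873334, giving −¼ ln(0.873334) = 0.033859.
d = 0.258198 + 0.033859 = 0.292057.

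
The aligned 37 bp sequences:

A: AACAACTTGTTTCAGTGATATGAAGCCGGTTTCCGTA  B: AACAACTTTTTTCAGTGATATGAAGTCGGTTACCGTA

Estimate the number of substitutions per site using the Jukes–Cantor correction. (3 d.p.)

The sequences differ at 3 of 37 sites (9, 26, 32), so p = 3/37 ≈ 0.081081.
d = −(3/4) ln(1 − 4p/3) = −0.75 ln(1 − 0.108108) = −0.75 ln(0.891892)
  = −0.75 × (-0.114410) = 0.085808 substitutions/site.

0.086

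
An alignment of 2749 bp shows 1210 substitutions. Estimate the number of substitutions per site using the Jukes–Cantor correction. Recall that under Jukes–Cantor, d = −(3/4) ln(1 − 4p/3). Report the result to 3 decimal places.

p = 1210/2749 ≈ 0.44016.
d = −(3/4) ln(1 − 4p/3) = −0.75 ln(1 − 0.58688) = −0.75 ln(0.41312)
  = −0.75 × (-0.884017) = 0.663013 substitutions/site.

0.663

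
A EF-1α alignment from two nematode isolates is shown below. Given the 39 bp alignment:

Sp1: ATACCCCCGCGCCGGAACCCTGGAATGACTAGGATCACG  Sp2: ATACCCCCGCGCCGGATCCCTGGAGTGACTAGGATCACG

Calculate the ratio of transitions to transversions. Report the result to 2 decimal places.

1.00

Transitions are A↔G and C↔T; transversions are all other mismatches.
Transitions: 1. Transversions: 1.
R = 1/1 = 1.00.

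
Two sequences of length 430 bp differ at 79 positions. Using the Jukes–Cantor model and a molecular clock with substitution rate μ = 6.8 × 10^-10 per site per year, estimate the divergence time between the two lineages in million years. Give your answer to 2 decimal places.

p = 79/430 ≈ 0.183721.
d = −(3/4) ln(1 − 4p/3) = −0.75 ln(1 − 0.244961) = −0.75 ln(0.755039)
  = −0.75 × (-0.280986) = 0.210740 substitutions/site.
Under a molecular clock d = 2μt, so t = d/(2μ) = 0.210740 / (2 × 6.8 × 10^-10) = 154.96 million years.

154.96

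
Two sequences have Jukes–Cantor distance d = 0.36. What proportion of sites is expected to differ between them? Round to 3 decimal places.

0.286

p = (3/4)(1 − e^(−4d/3)) = 0.75 × (1 − e^(-0.48)) = 0.75 × (1 − 0.618783) = 0.285913.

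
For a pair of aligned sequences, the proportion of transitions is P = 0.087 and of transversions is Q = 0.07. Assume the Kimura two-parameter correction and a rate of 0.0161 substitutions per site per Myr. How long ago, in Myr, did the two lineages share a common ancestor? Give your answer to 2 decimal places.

Under the Kimura two-parameter model, d = −½ ln(1 − 2P − Q) − ¼ ln(1 − 2Q).
1 − 2P − Q = 0.756, giving −½ ln(0.756) = 0.139857.
1 − 2Q = 0.86, giving −¼ ln(0.86) = 0.037706.
d = 0.139857 + 0.037706 = 0.177563.
Under a molecular clock d = 2μt, so t = d/(2μ) = 0.177563 / (2 × 0.0161) = 5.51 Myr.

5.51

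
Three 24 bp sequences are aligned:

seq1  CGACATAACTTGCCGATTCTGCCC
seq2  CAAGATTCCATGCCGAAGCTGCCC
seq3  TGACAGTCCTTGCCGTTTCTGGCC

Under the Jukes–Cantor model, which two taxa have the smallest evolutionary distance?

seq1–seq2: 7/24 differ, p = 0.292, d = 0.369.
seq1–seq3: 6/24 differ, p = 0.250, d = 0.304.
seq2–seq3: 9/24 differ, p = 0.375, d = 0.520.
The smallest distance is between seq1 and seq3.

seq1 and seq3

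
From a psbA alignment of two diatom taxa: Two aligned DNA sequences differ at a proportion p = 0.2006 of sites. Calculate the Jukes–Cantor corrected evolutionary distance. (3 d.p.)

d = −(3/4) ln(1 − 4p/3) = −0.75 ln(1 − 0.267467) = −0.75 ln(0.732533)
  = −0.75 × (-0.311247) = 0.233435 substitutions/site.

0.233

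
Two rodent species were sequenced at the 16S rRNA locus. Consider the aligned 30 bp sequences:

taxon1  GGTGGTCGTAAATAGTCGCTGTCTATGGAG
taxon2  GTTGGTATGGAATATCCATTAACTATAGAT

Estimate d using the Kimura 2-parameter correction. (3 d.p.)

0.659

Of 30 sites, 6 differences are transitions and 7 are transversions, so P = 6/30 = 0.2 and Q = 7/30 ≈ 0.233333.
Under the Kimura two-parameter model, d = −½ ln(1 − 2P − Q) − ¼ ln(1 − 2Q).
1 − 2P − Q = 0.366667, giving −½ ln(0.366667) = 0.501651.
1 − 2Q = 0.533334, giving −¼ ln(0.533334) = 0.157152.
d = 0.501651 + 0.157152 = 0.658803.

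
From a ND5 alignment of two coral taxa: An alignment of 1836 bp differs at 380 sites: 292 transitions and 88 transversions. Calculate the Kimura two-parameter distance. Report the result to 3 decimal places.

P = 292/1836 ≈ 0.159041 and Q = 88/1836 ≈ 0.04793.
Under the Kimura two-parameter model, d = −½ ln(1 − 2P − Q) − ¼ ln(1 − 2Q).
1 − 2P − Q = 0.633988, giving −½ ln(0.633988) = 0.227863.
1 − 2Q = 0.90414, giving −¼ ln(0.90414) = 0.025193.
d = 0.227863 + 0.025193 = 0.253056.

0.253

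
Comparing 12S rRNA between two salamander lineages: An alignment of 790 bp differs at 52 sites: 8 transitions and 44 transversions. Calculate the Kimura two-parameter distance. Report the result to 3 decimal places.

P = 8/790 ≈ 0.010127 and Q = 44/790 ≈ 0.055696.
Under the Kimura two-parameter model, d = −½ ln(1 − 2P − Q) − ¼ ln(1 − 2Q).
1 − 2P − Q = 0.92405, giving −½ ln(0.92405) = 0.039495.
1 − 2Q = 0.888608, giving −¼ ln(0.888608) = 0.029525.
d = 0.039495 + 0.029525 = 0.069020.

0.069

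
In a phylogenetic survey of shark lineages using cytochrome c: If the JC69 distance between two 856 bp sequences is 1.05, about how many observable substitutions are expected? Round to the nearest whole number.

Invert JC69: p = (3/4)(1 − e^(−4d/3)) = 0.75 × (1 − e^(-1.4)) = 0.75 × (1 − 0.246597) = 0.565052.
Expected differing sites = pL ≈ 0.565052 × 856 = 483.684512 ≈ 484.

484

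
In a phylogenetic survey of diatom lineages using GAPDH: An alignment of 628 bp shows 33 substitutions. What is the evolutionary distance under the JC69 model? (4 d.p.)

0.0545

p = 33/628 ≈ 0.052548.
d = −(3/4) ln(1 − 4p/3) = −0.75 ln(1 − 0.070064) = −0.75 ln(0.929936)
  = −0.75 × (-0.072640) = 0.054480 substitutions/site.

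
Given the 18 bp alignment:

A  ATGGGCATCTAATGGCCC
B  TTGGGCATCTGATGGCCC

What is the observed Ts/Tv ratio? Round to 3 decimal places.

1.000

Transitions are A↔G and C↔T; transversions are all other mismatches.
Transitions: 1. Transversions: 1.
R = 1/1 = 1.000.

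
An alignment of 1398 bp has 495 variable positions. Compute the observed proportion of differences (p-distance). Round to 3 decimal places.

p = 495/1398 = 0.354077… ≈ 0.354 (to 3 d.p.).

0.354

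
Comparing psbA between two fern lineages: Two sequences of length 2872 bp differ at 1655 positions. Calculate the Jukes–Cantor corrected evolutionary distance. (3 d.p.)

p = 1655/2872 ≈ 0.576253.
d = −(3/4) ln(1 − 4p/3) = −0.75 ln(1 − 0.768337) = −0.75 ln(0.231663)
  = −0.75 × (-1.462472) = 1.096854 substitutions/site.

1.097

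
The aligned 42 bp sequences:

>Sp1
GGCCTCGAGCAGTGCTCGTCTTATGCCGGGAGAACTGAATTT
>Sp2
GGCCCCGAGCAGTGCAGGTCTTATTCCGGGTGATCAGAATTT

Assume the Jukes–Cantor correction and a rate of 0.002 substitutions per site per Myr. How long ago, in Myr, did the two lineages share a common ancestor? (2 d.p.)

47.12

The sequences differ at 7 of 42 sites (5, 16, 17, 25, 31, 34, 36), so p = 7/42 ≈ 0.166667.
d = −(3/4) ln(1 − 4p/3) = −0.75 ln(1 − 0.222223) = −0.75 ln(0.777777)
  = −0.75 × (-0.251315) = 0.188486 substitutions/site.
Under a molecular clock d = 2μt, so t = d/(2μ) = 0.188486 / (2 × 0.002) = 47.12 Myr.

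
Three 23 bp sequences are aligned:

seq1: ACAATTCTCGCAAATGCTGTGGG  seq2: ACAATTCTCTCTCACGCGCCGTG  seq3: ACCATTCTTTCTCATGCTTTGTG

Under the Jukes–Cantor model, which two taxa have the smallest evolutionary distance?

seq1–seq2: 8/23 differ, p = 0.348, d = 0.467.
seq1–seq3: 7/23 differ, p = 0.304, d = 0.390.
seq2–seq3: 6/23 differ, p = 0.261, d = 0.321.
The smallest distance is between seq2 and seq3.

seq2 and seq3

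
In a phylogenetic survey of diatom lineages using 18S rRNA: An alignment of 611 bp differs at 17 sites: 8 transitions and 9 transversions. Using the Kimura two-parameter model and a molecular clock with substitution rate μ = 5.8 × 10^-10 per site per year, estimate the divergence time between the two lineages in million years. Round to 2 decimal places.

24.45

P = 8/611 ≈ 0.013093 and Q = 9/611 ≈ 0.01473.
Under the Kimura two-parameter model, d = −½ ln(1 − 2P − Q) − ¼ ln(1 − 2Q).
1 − 2P − Q = 0.959084, giving −½ ln(0.959084) = 0.020888.
1 − 2Q = 0.97054, giving −¼ ln(0.97054) = 0.007476.
d = 0.020888 + 0.007476 = 0.028364.
Under a molecular clock d = 2μt, so t = d/(2μ) = 0.028364 / (2 × 5.8 × 10^-10) = 24.45 million years.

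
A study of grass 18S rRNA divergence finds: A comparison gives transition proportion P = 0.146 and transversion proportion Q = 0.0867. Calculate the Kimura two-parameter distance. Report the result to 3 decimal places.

Under the Kimura two-parameter model, d = −½ ln(1 − 2P − Q) − ¼ ln(1 − 2Q).
1 − 2P − Q = 0.6213, giving −½ ln(0.6213) = 0.237971.
1 − 2Q = 0.8266, giving −¼ ln(0.8266) = 0.047609.
d = 0.237971 + 0.047609 = 0.285580.

0.286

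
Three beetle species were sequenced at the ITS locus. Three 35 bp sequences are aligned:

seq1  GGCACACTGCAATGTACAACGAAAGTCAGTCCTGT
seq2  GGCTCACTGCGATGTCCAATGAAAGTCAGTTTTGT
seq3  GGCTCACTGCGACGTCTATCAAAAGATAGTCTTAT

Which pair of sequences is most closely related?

seq1–seq2: 6/35 differ, p = 0.171, d = 0.195.
seq1–seq3: 11/35 differ, p = 0.314, d = 0.407.
seq2–seq3: 9/35 differ, p = 0.257, d = 0.315.
The smallest distance is between seq1 and seq2.

seq1 and seq2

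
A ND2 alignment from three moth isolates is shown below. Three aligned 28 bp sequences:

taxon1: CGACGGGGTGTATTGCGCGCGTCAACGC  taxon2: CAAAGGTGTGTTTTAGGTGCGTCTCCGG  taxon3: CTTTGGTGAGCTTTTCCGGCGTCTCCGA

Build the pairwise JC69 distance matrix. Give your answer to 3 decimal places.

taxon1–taxon2: 10/28 sites differ → p ≈ 0.357143, d = −0.75 ln(1 − 0.476191) = 0.484971 ≈ 0.485.
taxon1–taxon3: 13/28 sites differ → p ≈ 0.464286, d = −0.75 ln(1 − 0.619048) = 0.723811 ≈ 0.724.
taxon2–taxon3: 10/28 sites differ → p ≈ 0.357143, d = −0.75 ln(1 − 0.476191) = 0.484971 ≈ 0.485.

d(taxon1,taxon2) = 0.485, d(taxon1,taxon3) = 0.724, d(taxon2,taxon3) = 0.485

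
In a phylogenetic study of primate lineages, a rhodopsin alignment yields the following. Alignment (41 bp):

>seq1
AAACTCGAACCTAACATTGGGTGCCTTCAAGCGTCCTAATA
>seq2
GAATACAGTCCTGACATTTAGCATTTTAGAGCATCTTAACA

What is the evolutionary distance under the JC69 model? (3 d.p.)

0.660

The sequences differ at 18 of 41 sites, so p = 18/41 ≈ 0.439024.
d = −(3/4) ln(1 − 4p/3) = −0.75 ln(1 − 0.585365) = −0.75 ln(0.414635)
  = −0.75 × (-0.880357) = 0.660268 substitutions/site.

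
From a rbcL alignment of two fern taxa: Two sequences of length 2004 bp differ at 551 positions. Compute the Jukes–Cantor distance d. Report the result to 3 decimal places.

0.342

p = 551/2004 ≈ 0.27495.
d = −(3/4) ln(1 − 4p/3) = −0.75 ln(1 − 0.3666) = −0.75 ln(0.6334)
  = −0.75 × (-0.456653) = 0.342490 substitutions/site.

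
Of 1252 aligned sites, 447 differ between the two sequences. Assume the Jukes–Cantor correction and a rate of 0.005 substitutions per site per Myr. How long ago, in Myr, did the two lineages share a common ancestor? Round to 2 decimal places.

48.48

p = 447/1252 ≈ 0.357029.
d = −(3/4) ln(1 − 4p/3) = −0.75 ln(1 − 0.476039) = −0.75 ln(0.523961)
  = −0.75 × (-0.646338) = 0.484754 substitutions/site.
Under a molecular clock d = 2μt, so t = d/(2μ) = 0.484754 / (2 × 0.005) = 48.48 Myr.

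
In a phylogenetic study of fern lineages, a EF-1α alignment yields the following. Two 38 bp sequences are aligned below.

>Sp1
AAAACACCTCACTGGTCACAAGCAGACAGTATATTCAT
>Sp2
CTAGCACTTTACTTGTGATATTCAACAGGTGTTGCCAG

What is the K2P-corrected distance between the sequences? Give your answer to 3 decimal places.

Of 38 sites, 8 differences are transitions and 11 are transversions, so P = 8/38 ≈ 0.210526 and Q = 11/38 ≈ 0.289474.
Under the Kimura two-parameter model, d = −½ ln(1 − 2P − Q) − ¼ ln(1 − 2Q).
1 − 2P − Q = 0.289474, giving −½ ln(0.289474) = 0.619845.
1 − 2Q = 0.421052, giving −¼ ln(0.421052) = 0.216250.
d = 0.619845 + 0.216250 = 0.836095.

0.836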